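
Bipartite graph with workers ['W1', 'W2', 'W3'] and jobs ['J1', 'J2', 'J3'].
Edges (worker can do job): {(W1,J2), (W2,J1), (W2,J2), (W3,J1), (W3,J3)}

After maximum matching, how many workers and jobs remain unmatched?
Unmatched: 0 workers, 0 jobs

Maximum matching size: 3
Workers: 3 total, 3 matched, 0 unmatched
Jobs: 3 total, 3 matched, 0 unmatched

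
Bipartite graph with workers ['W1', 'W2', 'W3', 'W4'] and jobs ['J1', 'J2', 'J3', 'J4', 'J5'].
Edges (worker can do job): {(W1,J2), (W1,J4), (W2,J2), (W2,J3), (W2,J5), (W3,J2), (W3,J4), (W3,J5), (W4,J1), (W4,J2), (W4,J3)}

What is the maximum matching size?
Maximum matching size = 4

Maximum matching: {(W1,J4), (W2,J5), (W3,J2), (W4,J3)}
Size: 4

This assigns 4 workers to 4 distinct jobs.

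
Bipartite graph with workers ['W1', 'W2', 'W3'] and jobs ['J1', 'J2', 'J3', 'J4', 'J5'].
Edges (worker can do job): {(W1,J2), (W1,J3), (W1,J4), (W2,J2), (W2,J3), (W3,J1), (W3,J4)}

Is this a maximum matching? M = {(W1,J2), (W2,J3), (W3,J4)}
Yes, size 3 is maximum

Proposed matching has size 3.
Maximum matching size for this graph: 3.

This is a maximum matching.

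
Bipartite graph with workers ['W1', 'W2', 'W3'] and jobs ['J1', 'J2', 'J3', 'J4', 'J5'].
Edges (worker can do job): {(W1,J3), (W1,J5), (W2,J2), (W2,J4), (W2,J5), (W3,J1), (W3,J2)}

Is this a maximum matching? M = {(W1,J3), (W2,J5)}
No, size 2 is not maximum

Proposed matching has size 2.
Maximum matching size for this graph: 3.

This is NOT maximum - can be improved to size 3.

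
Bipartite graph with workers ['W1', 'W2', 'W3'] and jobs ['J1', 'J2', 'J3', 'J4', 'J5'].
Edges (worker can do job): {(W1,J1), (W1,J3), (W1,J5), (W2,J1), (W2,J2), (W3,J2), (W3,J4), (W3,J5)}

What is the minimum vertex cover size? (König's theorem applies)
Minimum vertex cover size = 3

By König's theorem: in bipartite graphs,
min vertex cover = max matching = 3

Maximum matching has size 3, so minimum vertex cover also has size 3.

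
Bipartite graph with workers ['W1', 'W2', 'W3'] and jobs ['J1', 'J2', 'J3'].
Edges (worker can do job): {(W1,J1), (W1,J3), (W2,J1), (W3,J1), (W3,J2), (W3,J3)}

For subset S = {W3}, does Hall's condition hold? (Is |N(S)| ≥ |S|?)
Yes: |N(S)| = 3, |S| = 1

Subset S = {W3}
Neighbors N(S) = {J1, J2, J3}

|N(S)| = 3, |S| = 1
Hall's condition: |N(S)| ≥ |S| is satisfied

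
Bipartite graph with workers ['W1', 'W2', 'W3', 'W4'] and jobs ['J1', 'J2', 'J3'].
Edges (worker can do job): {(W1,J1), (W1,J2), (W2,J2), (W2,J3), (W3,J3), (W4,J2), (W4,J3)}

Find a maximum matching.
Matching: {(W1,J1), (W2,J2), (W4,J3)}

Maximum matching (size 3):
  W1 → J1
  W2 → J2
  W4 → J3

Each worker is assigned to at most one job, and each job to at most one worker.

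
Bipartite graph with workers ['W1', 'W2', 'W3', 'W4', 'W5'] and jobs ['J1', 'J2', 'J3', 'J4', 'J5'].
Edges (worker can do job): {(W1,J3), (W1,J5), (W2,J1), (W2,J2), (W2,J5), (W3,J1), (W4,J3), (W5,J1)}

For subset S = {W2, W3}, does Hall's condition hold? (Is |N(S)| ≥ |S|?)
Yes: |N(S)| = 3, |S| = 2

Subset S = {W2, W3}
Neighbors N(S) = {J1, J2, J5}

|N(S)| = 3, |S| = 2
Hall's condition: |N(S)| ≥ |S| is satisfied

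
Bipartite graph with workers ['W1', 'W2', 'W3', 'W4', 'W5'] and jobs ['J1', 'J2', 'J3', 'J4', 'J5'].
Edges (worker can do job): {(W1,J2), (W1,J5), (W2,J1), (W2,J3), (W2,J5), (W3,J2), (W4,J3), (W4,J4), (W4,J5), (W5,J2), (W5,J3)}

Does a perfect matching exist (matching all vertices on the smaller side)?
Yes, perfect matching exists (size 5)

Perfect matching: {(W1,J5), (W2,J1), (W3,J2), (W4,J4), (W5,J3)}
All 5 vertices on the smaller side are matched.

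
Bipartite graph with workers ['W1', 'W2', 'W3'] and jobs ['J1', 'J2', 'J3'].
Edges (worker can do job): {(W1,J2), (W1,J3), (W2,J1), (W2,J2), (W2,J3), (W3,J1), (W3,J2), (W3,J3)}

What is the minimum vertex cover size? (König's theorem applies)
Minimum vertex cover size = 3

By König's theorem: in bipartite graphs,
min vertex cover = max matching = 3

Maximum matching has size 3, so minimum vertex cover also has size 3.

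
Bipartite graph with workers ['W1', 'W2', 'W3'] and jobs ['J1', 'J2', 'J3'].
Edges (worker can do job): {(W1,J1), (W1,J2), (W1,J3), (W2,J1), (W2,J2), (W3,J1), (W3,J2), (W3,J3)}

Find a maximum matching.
Matching: {(W1,J3), (W2,J2), (W3,J1)}

Maximum matching (size 3):
  W1 → J3
  W2 → J2
  W3 → J1

Each worker is assigned to at most one job, and each job to at most one worker.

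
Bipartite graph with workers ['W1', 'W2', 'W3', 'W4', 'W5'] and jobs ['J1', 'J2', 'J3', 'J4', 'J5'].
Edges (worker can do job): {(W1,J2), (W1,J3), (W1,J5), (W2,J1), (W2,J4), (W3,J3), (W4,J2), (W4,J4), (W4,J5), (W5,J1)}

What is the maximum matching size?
Maximum matching size = 5

Maximum matching: {(W1,J2), (W2,J4), (W3,J3), (W4,J5), (W5,J1)}
Size: 5

This assigns 5 workers to 5 distinct jobs.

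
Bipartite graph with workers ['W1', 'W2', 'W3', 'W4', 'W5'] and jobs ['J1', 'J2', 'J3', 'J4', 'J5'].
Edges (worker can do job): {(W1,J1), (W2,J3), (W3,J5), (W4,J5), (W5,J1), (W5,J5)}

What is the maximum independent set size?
Maximum independent set = 7

By König's theorem:
- Min vertex cover = Max matching = 3
- Max independent set = Total vertices - Min vertex cover
- Max independent set = 10 - 3 = 7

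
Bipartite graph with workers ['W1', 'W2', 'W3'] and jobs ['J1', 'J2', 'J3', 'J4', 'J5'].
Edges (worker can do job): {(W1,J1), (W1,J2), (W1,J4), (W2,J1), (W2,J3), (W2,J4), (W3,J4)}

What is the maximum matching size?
Maximum matching size = 3

Maximum matching: {(W1,J1), (W2,J3), (W3,J4)}
Size: 3

This assigns 3 workers to 3 distinct jobs.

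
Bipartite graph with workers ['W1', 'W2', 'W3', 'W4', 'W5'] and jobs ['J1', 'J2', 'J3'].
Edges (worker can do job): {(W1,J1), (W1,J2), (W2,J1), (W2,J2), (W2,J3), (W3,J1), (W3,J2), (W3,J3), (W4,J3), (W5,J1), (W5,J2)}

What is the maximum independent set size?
Maximum independent set = 5

By König's theorem:
- Min vertex cover = Max matching = 3
- Max independent set = Total vertices - Min vertex cover
- Max independent set = 8 - 3 = 5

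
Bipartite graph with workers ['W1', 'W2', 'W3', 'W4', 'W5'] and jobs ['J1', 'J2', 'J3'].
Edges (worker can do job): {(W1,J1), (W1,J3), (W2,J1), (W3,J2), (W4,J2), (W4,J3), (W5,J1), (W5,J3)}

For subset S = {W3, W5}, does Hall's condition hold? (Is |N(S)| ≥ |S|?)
Yes: |N(S)| = 3, |S| = 2

Subset S = {W3, W5}
Neighbors N(S) = {J1, J2, J3}

|N(S)| = 3, |S| = 2
Hall's condition: |N(S)| ≥ |S| is satisfied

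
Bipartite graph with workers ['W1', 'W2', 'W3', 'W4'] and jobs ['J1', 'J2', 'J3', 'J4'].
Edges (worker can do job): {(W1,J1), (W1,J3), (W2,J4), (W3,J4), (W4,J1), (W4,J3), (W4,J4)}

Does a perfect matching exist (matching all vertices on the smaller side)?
No, maximum matching has size 3 < 4

Maximum matching has size 3, need 4 for perfect matching.
Unmatched workers: ['W2']
Unmatched jobs: ['J2']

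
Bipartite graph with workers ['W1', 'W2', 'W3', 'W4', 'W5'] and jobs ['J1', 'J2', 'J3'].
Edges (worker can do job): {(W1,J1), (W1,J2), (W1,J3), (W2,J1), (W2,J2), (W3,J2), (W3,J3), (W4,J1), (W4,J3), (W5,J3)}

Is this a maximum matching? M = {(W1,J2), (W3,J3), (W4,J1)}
Yes, size 3 is maximum

Proposed matching has size 3.
Maximum matching size for this graph: 3.

This is a maximum matching.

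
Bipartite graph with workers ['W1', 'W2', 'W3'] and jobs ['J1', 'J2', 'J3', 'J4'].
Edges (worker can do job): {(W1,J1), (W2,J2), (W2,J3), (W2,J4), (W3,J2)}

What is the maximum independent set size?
Maximum independent set = 4

By König's theorem:
- Min vertex cover = Max matching = 3
- Max independent set = Total vertices - Min vertex cover
- Max independent set = 7 - 3 = 4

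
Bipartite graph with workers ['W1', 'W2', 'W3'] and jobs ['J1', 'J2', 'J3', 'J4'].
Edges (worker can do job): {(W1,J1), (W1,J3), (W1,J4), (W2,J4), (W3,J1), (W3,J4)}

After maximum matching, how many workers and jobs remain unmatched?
Unmatched: 0 workers, 1 jobs

Maximum matching size: 3
Workers: 3 total, 3 matched, 0 unmatched
Jobs: 4 total, 3 matched, 1 unmatched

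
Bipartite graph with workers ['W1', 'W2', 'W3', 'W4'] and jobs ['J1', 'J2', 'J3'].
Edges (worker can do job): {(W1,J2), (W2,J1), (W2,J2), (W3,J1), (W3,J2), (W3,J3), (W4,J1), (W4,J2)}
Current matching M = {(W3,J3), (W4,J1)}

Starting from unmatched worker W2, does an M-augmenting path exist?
Yes: W2 → J2

An M-augmenting path alternates non-matching / matching edges, starting and ending at unmatched vertices.
Path: W2 → J2
(J2 is unmatched in M, so the path is augmenting.)
Flipping edges along this path would increase |M| from 2 to 3.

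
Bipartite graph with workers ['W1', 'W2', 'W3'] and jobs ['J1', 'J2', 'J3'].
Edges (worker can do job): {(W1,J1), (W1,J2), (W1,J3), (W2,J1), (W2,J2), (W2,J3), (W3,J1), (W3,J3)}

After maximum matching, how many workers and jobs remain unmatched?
Unmatched: 0 workers, 0 jobs

Maximum matching size: 3
Workers: 3 total, 3 matched, 0 unmatched
Jobs: 3 total, 3 matched, 0 unmatched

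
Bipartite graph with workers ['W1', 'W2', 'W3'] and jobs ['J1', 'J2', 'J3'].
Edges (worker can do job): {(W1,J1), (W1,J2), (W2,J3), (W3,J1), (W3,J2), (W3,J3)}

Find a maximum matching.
Matching: {(W1,J1), (W2,J3), (W3,J2)}

Maximum matching (size 3):
  W1 → J1
  W2 → J3
  W3 → J2

Each worker is assigned to at most one job, and each job to at most one worker.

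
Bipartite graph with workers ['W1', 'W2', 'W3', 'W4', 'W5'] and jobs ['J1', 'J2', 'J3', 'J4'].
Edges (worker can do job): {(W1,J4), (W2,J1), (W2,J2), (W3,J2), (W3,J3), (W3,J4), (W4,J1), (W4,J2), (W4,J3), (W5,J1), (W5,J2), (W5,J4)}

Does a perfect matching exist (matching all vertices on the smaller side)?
Yes, perfect matching exists (size 4)

Perfect matching: {(W2,J1), (W3,J2), (W4,J3), (W5,J4)}
All 4 vertices on the smaller side are matched.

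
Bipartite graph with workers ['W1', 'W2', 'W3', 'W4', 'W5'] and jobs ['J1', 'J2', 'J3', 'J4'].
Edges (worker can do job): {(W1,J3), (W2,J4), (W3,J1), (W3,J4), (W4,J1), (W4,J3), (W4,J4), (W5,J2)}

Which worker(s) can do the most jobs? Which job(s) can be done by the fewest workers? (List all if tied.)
Most versatile: W4 (3 jobs); Least covered: J2 (1 workers)

Worker degrees (jobs they can do): W1:1, W2:1, W3:2, W4:3, W5:1
Job degrees (workers who can do it): J1:2, J2:1, J3:2, J4:3

Maximum worker degree is 3, achieved by: W4
Minimum job degree is 1, achieved by: J2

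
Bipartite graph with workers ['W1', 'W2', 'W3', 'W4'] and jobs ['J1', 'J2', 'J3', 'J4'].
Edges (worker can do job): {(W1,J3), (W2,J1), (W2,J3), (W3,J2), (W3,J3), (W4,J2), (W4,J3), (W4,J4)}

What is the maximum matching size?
Maximum matching size = 4

Maximum matching: {(W1,J3), (W2,J1), (W3,J2), (W4,J4)}
Size: 4

This assigns 4 workers to 4 distinct jobs.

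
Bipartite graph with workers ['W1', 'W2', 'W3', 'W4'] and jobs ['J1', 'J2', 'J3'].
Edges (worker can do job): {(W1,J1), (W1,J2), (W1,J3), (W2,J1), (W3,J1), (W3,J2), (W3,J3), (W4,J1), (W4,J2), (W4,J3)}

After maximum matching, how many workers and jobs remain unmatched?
Unmatched: 1 workers, 0 jobs

Maximum matching size: 3
Workers: 4 total, 3 matched, 1 unmatched
Jobs: 3 total, 3 matched, 0 unmatched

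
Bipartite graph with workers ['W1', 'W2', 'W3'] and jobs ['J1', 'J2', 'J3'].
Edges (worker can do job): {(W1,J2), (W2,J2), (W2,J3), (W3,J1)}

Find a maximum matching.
Matching: {(W1,J2), (W2,J3), (W3,J1)}

Maximum matching (size 3):
  W1 → J2
  W2 → J3
  W3 → J1

Each worker is assigned to at most one job, and each job to at most one worker.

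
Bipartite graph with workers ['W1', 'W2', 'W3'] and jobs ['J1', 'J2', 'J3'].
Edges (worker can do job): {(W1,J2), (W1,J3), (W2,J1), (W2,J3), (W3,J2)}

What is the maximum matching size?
Maximum matching size = 3

Maximum matching: {(W1,J3), (W2,J1), (W3,J2)}
Size: 3

This assigns 3 workers to 3 distinct jobs.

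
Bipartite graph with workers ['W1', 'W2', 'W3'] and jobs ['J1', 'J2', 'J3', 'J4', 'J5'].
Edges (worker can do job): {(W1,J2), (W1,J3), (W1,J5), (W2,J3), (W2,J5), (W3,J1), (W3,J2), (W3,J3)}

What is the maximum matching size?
Maximum matching size = 3

Maximum matching: {(W1,J3), (W2,J5), (W3,J2)}
Size: 3

This assigns 3 workers to 3 distinct jobs.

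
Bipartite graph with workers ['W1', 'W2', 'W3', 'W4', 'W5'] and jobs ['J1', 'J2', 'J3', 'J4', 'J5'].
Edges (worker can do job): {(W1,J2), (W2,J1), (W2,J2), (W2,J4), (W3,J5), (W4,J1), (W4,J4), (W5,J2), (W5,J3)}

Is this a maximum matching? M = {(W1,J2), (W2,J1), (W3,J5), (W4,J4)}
No, size 4 is not maximum

Proposed matching has size 4.
Maximum matching size for this graph: 5.

This is NOT maximum - can be improved to size 5.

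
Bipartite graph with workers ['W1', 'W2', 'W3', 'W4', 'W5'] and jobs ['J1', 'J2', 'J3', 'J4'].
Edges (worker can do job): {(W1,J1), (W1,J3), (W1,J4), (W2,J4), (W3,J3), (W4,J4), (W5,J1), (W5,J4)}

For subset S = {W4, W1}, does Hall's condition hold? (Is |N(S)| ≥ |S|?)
Yes: |N(S)| = 3, |S| = 2

Subset S = {W4, W1}
Neighbors N(S) = {J1, J3, J4}

|N(S)| = 3, |S| = 2
Hall's condition: |N(S)| ≥ |S| is satisfied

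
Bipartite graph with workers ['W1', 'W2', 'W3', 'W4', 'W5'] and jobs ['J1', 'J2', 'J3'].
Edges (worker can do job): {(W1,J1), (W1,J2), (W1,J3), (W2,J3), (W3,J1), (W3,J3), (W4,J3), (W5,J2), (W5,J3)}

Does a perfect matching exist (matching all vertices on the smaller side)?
Yes, perfect matching exists (size 3)

Perfect matching: {(W1,J2), (W3,J1), (W5,J3)}
All 3 vertices on the smaller side are matched.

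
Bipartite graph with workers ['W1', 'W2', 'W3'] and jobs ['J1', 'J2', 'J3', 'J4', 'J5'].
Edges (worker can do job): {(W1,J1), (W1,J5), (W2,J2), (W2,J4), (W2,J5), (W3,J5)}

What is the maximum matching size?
Maximum matching size = 3

Maximum matching: {(W1,J1), (W2,J2), (W3,J5)}
Size: 3

This assigns 3 workers to 3 distinct jobs.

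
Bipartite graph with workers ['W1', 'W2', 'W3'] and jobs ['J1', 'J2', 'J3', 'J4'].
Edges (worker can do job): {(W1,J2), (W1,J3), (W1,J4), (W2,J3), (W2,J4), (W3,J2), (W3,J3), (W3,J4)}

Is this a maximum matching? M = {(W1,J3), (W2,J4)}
No, size 2 is not maximum

Proposed matching has size 2.
Maximum matching size for this graph: 3.

This is NOT maximum - can be improved to size 3.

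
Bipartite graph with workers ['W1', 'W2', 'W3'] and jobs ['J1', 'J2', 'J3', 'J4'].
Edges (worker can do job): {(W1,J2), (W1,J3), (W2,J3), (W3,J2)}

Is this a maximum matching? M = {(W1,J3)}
No, size 1 is not maximum

Proposed matching has size 1.
Maximum matching size for this graph: 2.

This is NOT maximum - can be improved to size 2.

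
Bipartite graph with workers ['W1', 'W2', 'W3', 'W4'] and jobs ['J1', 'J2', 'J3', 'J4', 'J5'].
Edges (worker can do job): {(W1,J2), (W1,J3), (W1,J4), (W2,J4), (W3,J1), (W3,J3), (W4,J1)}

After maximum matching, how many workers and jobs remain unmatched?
Unmatched: 0 workers, 1 jobs

Maximum matching size: 4
Workers: 4 total, 4 matched, 0 unmatched
Jobs: 5 total, 4 matched, 1 unmatched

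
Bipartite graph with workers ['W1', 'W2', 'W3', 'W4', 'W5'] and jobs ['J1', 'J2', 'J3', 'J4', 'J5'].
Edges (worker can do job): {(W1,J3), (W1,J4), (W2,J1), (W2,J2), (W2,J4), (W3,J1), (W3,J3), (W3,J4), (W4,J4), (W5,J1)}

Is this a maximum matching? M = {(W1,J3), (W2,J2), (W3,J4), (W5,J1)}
Yes, size 4 is maximum

Proposed matching has size 4.
Maximum matching size for this graph: 4.

This is a maximum matching.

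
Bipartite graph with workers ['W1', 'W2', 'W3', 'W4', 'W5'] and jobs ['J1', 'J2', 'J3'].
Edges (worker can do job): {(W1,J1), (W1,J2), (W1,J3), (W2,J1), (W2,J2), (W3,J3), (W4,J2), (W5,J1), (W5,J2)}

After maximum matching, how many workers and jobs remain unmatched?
Unmatched: 2 workers, 0 jobs

Maximum matching size: 3
Workers: 5 total, 3 matched, 2 unmatched
Jobs: 3 total, 3 matched, 0 unmatched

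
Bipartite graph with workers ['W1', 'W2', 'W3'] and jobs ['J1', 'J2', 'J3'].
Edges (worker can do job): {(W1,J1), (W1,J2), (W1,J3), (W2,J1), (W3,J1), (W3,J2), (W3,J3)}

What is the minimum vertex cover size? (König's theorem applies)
Minimum vertex cover size = 3

By König's theorem: in bipartite graphs,
min vertex cover = max matching = 3

Maximum matching has size 3, so minimum vertex cover also has size 3.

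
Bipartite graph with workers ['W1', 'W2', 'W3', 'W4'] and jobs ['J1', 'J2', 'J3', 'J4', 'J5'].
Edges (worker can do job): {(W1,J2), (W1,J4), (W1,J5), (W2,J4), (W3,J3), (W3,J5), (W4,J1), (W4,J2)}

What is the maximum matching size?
Maximum matching size = 4

Maximum matching: {(W1,J2), (W2,J4), (W3,J5), (W4,J1)}
Size: 4

This assigns 4 workers to 4 distinct jobs.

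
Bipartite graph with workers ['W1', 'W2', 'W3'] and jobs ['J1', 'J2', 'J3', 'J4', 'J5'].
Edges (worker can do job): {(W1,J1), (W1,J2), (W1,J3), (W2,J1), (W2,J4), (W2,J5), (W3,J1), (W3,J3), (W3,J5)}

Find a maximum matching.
Matching: {(W1,J1), (W2,J4), (W3,J5)}

Maximum matching (size 3):
  W1 → J1
  W2 → J4
  W3 → J5

Each worker is assigned to at most one job, and each job to at most one worker.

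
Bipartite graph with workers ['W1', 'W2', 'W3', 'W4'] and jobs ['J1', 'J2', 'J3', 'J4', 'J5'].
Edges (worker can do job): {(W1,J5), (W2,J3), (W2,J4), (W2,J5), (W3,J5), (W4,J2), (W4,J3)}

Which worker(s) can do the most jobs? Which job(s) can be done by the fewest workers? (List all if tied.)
Most versatile: W2 (3 jobs); Least covered: J1 (0 workers)

Worker degrees (jobs they can do): W1:1, W2:3, W3:1, W4:2
Job degrees (workers who can do it): J1:0, J2:1, J3:2, J4:1, J5:3

Maximum worker degree is 3, achieved by: W2
Minimum job degree is 0, achieved by: J1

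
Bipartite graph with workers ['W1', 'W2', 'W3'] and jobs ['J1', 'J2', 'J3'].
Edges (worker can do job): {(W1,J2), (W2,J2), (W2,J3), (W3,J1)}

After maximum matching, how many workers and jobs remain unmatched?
Unmatched: 0 workers, 0 jobs

Maximum matching size: 3
Workers: 3 total, 3 matched, 0 unmatched
Jobs: 3 total, 3 matched, 0 unmatched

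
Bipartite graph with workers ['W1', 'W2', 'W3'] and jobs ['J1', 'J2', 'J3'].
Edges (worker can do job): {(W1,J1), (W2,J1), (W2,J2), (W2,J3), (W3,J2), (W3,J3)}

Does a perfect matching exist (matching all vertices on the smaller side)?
Yes, perfect matching exists (size 3)

Perfect matching: {(W1,J1), (W2,J2), (W3,J3)}
All 3 vertices on the smaller side are matched.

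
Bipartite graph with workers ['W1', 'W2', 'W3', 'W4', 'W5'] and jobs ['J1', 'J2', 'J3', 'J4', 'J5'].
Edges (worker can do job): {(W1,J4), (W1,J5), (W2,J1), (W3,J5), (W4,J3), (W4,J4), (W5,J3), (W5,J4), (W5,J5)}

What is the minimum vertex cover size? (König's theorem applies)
Minimum vertex cover size = 4

By König's theorem: in bipartite graphs,
min vertex cover = max matching = 4

Maximum matching has size 4, so minimum vertex cover also has size 4.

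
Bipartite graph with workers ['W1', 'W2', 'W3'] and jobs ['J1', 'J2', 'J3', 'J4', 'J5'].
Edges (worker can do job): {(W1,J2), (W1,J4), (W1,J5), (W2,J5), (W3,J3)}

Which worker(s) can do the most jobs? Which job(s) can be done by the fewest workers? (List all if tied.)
Most versatile: W1 (3 jobs); Least covered: J1 (0 workers)

Worker degrees (jobs they can do): W1:3, W2:1, W3:1
Job degrees (workers who can do it): J1:0, J2:1, J3:1, J4:1, J5:2

Maximum worker degree is 3, achieved by: W1
Minimum job degree is 0, achieved by: J1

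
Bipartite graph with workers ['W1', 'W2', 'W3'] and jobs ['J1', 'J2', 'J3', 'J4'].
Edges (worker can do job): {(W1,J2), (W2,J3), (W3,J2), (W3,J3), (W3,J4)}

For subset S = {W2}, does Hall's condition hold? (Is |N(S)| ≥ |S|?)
Yes: |N(S)| = 1, |S| = 1

Subset S = {W2}
Neighbors N(S) = {J3}

|N(S)| = 1, |S| = 1
Hall's condition: |N(S)| ≥ |S| is satisfied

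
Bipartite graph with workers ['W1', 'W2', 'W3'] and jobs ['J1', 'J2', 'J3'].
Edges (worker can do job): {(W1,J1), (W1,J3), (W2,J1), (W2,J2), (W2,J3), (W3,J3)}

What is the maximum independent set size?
Maximum independent set = 3

By König's theorem:
- Min vertex cover = Max matching = 3
- Max independent set = Total vertices - Min vertex cover
- Max independent set = 6 - 3 = 3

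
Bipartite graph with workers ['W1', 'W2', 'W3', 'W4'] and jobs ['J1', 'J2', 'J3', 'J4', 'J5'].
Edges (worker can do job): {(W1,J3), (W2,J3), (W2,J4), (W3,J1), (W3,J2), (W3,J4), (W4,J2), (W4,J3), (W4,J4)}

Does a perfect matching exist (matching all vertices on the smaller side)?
Yes, perfect matching exists (size 4)

Perfect matching: {(W1,J3), (W2,J4), (W3,J1), (W4,J2)}
All 4 vertices on the smaller side are matched.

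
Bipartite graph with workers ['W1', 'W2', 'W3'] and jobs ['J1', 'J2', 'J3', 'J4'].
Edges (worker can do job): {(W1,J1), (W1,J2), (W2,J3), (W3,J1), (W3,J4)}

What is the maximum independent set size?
Maximum independent set = 4

By König's theorem:
- Min vertex cover = Max matching = 3
- Max independent set = Total vertices - Min vertex cover
- Max independent set = 7 - 3 = 4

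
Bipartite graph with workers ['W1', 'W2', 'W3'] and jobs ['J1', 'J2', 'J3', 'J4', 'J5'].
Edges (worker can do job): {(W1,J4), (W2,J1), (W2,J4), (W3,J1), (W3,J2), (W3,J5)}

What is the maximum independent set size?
Maximum independent set = 5

By König's theorem:
- Min vertex cover = Max matching = 3
- Max independent set = Total vertices - Min vertex cover
- Max independent set = 8 - 3 = 5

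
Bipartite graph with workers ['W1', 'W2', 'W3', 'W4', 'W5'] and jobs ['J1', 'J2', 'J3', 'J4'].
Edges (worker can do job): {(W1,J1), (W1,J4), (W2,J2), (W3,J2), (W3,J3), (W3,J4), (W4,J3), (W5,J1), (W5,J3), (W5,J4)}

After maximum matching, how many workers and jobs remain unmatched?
Unmatched: 1 workers, 0 jobs

Maximum matching size: 4
Workers: 5 total, 4 matched, 1 unmatched
Jobs: 4 total, 4 matched, 0 unmatched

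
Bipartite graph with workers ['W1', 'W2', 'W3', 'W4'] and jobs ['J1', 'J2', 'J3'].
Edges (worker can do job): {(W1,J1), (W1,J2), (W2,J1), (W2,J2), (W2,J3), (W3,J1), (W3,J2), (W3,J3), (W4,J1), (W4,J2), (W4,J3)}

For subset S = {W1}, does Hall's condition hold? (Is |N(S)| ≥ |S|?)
Yes: |N(S)| = 2, |S| = 1

Subset S = {W1}
Neighbors N(S) = {J1, J2}

|N(S)| = 2, |S| = 1
Hall's condition: |N(S)| ≥ |S| is satisfied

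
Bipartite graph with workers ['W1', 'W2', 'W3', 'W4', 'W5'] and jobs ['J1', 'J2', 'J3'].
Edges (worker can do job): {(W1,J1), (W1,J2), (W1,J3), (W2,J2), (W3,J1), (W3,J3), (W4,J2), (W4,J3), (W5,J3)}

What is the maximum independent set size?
Maximum independent set = 5

By König's theorem:
- Min vertex cover = Max matching = 3
- Max independent set = Total vertices - Min vertex cover
- Max independent set = 8 - 3 = 5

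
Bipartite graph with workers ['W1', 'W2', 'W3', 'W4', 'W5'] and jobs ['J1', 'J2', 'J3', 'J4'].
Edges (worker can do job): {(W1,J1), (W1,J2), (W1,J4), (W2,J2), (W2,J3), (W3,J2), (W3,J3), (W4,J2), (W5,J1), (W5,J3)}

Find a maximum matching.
Matching: {(W1,J4), (W3,J3), (W4,J2), (W5,J1)}

Maximum matching (size 4):
  W1 → J4
  W3 → J3
  W4 → J2
  W5 → J1

Each worker is assigned to at most one job, and each job to at most one worker.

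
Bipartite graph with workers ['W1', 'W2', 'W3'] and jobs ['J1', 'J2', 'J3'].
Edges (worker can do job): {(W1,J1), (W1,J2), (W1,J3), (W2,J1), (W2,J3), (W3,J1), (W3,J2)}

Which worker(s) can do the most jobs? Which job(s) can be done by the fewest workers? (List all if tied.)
Most versatile: W1 (3 jobs); Least covered: J2, J3 (2 workers)

Worker degrees (jobs they can do): W1:3, W2:2, W3:2
Job degrees (workers who can do it): J1:3, J2:2, J3:2

Maximum worker degree is 3, achieved by: W1
Minimum job degree is 2, achieved by: J2, J3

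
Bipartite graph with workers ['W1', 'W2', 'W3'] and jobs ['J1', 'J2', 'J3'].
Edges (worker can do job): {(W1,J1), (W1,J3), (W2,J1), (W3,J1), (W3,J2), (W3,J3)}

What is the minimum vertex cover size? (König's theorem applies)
Minimum vertex cover size = 3

By König's theorem: in bipartite graphs,
min vertex cover = max matching = 3

Maximum matching has size 3, so minimum vertex cover also has size 3.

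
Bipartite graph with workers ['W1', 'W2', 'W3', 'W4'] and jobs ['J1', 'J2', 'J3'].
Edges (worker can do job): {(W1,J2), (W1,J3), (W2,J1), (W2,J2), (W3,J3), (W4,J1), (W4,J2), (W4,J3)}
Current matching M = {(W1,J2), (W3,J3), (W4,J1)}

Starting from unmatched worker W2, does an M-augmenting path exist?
No augmenting path from W2

Alternating search from W2 reaches jobs: {J1, J2, J3}.
Every reachable job is already matched in M, and following those matched edges back to workers exposes no further unvisited jobs.
No M-augmenting path from W2 exists.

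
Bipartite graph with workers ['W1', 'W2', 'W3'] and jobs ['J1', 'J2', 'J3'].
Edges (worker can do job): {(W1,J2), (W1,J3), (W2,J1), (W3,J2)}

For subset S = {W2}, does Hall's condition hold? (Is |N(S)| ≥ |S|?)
Yes: |N(S)| = 1, |S| = 1

Subset S = {W2}
Neighbors N(S) = {J1}

|N(S)| = 1, |S| = 1
Hall's condition: |N(S)| ≥ |S| is satisfied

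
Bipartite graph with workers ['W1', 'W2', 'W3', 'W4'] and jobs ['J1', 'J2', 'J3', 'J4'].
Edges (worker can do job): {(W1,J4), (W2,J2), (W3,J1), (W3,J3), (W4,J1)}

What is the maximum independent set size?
Maximum independent set = 4

By König's theorem:
- Min vertex cover = Max matching = 4
- Max independent set = Total vertices - Min vertex cover
- Max independent set = 8 - 4 = 4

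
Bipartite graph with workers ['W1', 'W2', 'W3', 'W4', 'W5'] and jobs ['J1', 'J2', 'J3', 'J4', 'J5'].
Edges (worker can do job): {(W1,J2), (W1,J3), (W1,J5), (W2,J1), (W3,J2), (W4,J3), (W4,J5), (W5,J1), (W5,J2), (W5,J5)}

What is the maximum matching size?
Maximum matching size = 4

Maximum matching: {(W2,J1), (W3,J2), (W4,J3), (W5,J5)}
Size: 4

This assigns 4 workers to 4 distinct jobs.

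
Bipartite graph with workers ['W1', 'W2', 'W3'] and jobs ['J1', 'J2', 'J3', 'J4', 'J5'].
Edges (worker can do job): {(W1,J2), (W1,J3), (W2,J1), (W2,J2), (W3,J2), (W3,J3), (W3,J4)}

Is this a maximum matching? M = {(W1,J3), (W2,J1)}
No, size 2 is not maximum

Proposed matching has size 2.
Maximum matching size for this graph: 3.

This is NOT maximum - can be improved to size 3.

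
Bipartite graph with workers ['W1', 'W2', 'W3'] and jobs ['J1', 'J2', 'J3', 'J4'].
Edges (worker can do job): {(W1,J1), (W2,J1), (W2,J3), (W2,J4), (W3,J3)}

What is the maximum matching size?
Maximum matching size = 3

Maximum matching: {(W1,J1), (W2,J4), (W3,J3)}
Size: 3

This assigns 3 workers to 3 distinct jobs.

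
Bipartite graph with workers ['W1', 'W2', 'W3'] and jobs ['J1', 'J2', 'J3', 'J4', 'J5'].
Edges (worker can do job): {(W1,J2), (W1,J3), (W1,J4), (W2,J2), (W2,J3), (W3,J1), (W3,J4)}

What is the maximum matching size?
Maximum matching size = 3

Maximum matching: {(W1,J4), (W2,J3), (W3,J1)}
Size: 3

This assigns 3 workers to 3 distinct jobs.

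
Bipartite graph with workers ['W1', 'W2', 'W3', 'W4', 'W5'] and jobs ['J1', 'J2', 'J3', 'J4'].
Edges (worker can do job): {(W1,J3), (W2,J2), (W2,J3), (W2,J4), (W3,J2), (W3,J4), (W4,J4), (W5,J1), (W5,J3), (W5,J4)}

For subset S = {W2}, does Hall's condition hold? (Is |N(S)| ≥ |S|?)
Yes: |N(S)| = 3, |S| = 1

Subset S = {W2}
Neighbors N(S) = {J2, J3, J4}

|N(S)| = 3, |S| = 1
Hall's condition: |N(S)| ≥ |S| is satisfied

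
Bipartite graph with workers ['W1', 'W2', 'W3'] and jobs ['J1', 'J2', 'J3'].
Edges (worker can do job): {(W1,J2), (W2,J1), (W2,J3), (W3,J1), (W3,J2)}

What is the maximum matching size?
Maximum matching size = 3

Maximum matching: {(W1,J2), (W2,J3), (W3,J1)}
Size: 3

This assigns 3 workers to 3 distinct jobs.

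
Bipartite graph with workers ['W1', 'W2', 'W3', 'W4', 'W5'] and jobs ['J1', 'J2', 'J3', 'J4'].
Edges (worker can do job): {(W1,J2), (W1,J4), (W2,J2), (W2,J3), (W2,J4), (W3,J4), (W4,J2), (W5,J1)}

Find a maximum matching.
Matching: {(W2,J3), (W3,J4), (W4,J2), (W5,J1)}

Maximum matching (size 4):
  W2 → J3
  W3 → J4
  W4 → J2
  W5 → J1

Each worker is assigned to at most one job, and each job to at most one worker.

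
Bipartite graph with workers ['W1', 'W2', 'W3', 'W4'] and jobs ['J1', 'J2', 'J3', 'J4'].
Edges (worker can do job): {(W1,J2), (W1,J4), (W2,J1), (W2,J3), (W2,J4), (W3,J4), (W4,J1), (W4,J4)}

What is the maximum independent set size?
Maximum independent set = 4

By König's theorem:
- Min vertex cover = Max matching = 4
- Max independent set = Total vertices - Min vertex cover
- Max independent set = 8 - 4 = 4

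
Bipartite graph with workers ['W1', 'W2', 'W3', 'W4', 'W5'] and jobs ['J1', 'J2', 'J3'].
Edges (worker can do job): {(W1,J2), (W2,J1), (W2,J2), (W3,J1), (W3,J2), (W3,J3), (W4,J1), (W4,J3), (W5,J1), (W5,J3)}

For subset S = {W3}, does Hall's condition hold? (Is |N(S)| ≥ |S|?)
Yes: |N(S)| = 3, |S| = 1

Subset S = {W3}
Neighbors N(S) = {J1, J2, J3}

|N(S)| = 3, |S| = 1
Hall's condition: |N(S)| ≥ |S| is satisfied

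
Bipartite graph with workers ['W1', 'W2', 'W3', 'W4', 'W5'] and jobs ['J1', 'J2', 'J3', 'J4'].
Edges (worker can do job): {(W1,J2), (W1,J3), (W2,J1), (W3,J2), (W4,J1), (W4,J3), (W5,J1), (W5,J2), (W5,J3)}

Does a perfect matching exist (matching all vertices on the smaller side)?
No, maximum matching has size 3 < 4

Maximum matching has size 3, need 4 for perfect matching.
Unmatched workers: ['W1', 'W2']
Unmatched jobs: ['J4']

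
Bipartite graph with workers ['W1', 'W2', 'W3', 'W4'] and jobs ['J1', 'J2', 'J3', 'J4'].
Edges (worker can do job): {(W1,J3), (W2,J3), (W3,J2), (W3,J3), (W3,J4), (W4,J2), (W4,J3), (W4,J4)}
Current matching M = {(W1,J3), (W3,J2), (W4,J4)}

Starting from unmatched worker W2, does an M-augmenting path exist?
No augmenting path from W2

Alternating search from W2 reaches jobs: {J3}.
Every reachable job is already matched in M, and following those matched edges back to workers exposes no further unvisited jobs.
No M-augmenting path from W2 exists.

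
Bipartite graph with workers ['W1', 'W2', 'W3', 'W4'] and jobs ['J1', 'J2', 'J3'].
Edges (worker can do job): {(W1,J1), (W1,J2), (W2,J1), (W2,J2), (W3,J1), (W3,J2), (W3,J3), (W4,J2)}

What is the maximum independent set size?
Maximum independent set = 4

By König's theorem:
- Min vertex cover = Max matching = 3
- Max independent set = Total vertices - Min vertex cover
- Max independent set = 7 - 3 = 4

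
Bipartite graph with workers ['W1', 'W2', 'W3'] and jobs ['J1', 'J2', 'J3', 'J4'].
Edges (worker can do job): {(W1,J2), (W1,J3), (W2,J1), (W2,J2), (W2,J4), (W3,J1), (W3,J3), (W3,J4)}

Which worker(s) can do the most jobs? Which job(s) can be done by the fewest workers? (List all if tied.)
Most versatile: W2, W3 (3 jobs); Least covered: J1, J2, J3, J4 (2 workers)

Worker degrees (jobs they can do): W1:2, W2:3, W3:3
Job degrees (workers who can do it): J1:2, J2:2, J3:2, J4:2

Maximum worker degree is 3, achieved by: W2, W3
Minimum job degree is 2, achieved by: J1, J2, J3, J4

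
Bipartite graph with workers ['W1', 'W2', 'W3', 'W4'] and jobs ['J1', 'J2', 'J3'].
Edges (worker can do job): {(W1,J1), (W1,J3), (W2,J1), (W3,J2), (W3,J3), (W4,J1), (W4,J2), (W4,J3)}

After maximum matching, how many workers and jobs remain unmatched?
Unmatched: 1 workers, 0 jobs

Maximum matching size: 3
Workers: 4 total, 3 matched, 1 unmatched
Jobs: 3 total, 3 matched, 0 unmatched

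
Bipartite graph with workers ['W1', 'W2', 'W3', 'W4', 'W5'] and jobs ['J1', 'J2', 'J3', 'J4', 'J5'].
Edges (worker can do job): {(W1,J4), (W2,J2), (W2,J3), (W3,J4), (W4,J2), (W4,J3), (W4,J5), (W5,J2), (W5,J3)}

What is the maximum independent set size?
Maximum independent set = 6

By König's theorem:
- Min vertex cover = Max matching = 4
- Max independent set = Total vertices - Min vertex cover
- Max independent set = 10 - 4 = 6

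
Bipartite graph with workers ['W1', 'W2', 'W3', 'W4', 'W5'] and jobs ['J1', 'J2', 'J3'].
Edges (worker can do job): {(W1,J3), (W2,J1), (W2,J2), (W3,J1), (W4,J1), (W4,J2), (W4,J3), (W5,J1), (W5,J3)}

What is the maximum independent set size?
Maximum independent set = 5

By König's theorem:
- Min vertex cover = Max matching = 3
- Max independent set = Total vertices - Min vertex cover
- Max independent set = 8 - 3 = 5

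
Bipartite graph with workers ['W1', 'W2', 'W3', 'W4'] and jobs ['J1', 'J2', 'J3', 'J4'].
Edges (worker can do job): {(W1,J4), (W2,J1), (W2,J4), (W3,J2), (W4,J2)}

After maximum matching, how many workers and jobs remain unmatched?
Unmatched: 1 workers, 1 jobs

Maximum matching size: 3
Workers: 4 total, 3 matched, 1 unmatched
Jobs: 4 total, 3 matched, 1 unmatched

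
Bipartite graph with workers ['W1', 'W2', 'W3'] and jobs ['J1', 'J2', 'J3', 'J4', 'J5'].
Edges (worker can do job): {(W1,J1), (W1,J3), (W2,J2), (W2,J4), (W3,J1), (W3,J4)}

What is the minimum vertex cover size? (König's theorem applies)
Minimum vertex cover size = 3

By König's theorem: in bipartite graphs,
min vertex cover = max matching = 3

Maximum matching has size 3, so minimum vertex cover also has size 3.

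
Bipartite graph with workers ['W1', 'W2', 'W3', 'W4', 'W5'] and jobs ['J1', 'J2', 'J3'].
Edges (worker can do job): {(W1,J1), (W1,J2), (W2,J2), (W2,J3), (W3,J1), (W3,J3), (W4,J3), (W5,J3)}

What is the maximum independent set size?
Maximum independent set = 5

By König's theorem:
- Min vertex cover = Max matching = 3
- Max independent set = Total vertices - Min vertex cover
- Max independent set = 8 - 3 = 5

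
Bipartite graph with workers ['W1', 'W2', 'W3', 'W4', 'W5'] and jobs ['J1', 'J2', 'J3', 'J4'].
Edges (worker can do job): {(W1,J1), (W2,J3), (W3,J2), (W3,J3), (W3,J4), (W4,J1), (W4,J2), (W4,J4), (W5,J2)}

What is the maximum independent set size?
Maximum independent set = 5

By König's theorem:
- Min vertex cover = Max matching = 4
- Max independent set = Total vertices - Min vertex cover
- Max independent set = 9 - 4 = 5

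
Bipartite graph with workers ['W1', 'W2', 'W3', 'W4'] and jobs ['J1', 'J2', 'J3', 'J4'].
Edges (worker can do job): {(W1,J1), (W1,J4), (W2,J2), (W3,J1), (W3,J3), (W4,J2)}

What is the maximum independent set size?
Maximum independent set = 5

By König's theorem:
- Min vertex cover = Max matching = 3
- Max independent set = Total vertices - Min vertex cover
- Max independent set = 8 - 3 = 5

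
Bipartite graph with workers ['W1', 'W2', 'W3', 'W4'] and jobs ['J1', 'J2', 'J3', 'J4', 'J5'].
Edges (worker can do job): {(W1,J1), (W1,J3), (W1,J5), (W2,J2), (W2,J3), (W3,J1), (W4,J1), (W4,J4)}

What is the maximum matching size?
Maximum matching size = 4

Maximum matching: {(W1,J5), (W2,J3), (W3,J1), (W4,J4)}
Size: 4

This assigns 4 workers to 4 distinct jobs.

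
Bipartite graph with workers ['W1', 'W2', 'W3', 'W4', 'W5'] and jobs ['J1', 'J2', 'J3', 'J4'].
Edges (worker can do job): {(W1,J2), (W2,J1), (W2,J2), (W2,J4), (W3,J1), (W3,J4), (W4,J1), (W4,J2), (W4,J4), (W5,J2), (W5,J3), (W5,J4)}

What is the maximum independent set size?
Maximum independent set = 5

By König's theorem:
- Min vertex cover = Max matching = 4
- Max independent set = Total vertices - Min vertex cover
- Max independent set = 9 - 4 = 5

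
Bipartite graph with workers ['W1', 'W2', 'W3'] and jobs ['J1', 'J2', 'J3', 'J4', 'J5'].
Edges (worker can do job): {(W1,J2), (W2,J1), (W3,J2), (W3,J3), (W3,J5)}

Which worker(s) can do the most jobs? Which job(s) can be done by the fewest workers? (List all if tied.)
Most versatile: W3 (3 jobs); Least covered: J4 (0 workers)

Worker degrees (jobs they can do): W1:1, W2:1, W3:3
Job degrees (workers who can do it): J1:1, J2:2, J3:1, J4:0, J5:1

Maximum worker degree is 3, achieved by: W3
Minimum job degree is 0, achieved by: J4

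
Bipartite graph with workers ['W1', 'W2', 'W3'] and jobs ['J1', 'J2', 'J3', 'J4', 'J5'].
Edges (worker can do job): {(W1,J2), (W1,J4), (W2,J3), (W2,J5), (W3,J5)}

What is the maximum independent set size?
Maximum independent set = 5

By König's theorem:
- Min vertex cover = Max matching = 3
- Max independent set = Total vertices - Min vertex cover
- Max independent set = 8 - 3 = 5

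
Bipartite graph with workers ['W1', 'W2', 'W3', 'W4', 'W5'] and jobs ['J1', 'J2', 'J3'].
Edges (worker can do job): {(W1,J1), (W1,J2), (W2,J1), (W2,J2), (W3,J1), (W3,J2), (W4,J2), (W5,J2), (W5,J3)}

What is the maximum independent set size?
Maximum independent set = 5

By König's theorem:
- Min vertex cover = Max matching = 3
- Max independent set = Total vertices - Min vertex cover
- Max independent set = 8 - 3 = 5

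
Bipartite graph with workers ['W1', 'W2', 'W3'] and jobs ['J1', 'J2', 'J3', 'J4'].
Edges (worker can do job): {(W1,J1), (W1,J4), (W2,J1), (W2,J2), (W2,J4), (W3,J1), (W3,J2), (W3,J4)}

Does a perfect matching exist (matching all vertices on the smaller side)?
Yes, perfect matching exists (size 3)

Perfect matching: {(W1,J4), (W2,J2), (W3,J1)}
All 3 vertices on the smaller side are matched.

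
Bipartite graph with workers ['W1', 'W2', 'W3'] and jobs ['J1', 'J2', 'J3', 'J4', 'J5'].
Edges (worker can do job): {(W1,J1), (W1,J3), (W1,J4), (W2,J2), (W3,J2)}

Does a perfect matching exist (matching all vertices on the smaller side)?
No, maximum matching has size 2 < 3

Maximum matching has size 2, need 3 for perfect matching.
Unmatched workers: ['W2']
Unmatched jobs: ['J3', 'J5', 'J1']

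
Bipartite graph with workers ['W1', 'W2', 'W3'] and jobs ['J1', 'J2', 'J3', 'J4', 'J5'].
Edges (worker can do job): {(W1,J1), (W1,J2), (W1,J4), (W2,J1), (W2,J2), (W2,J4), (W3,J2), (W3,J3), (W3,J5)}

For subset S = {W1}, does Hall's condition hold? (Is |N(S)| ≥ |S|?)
Yes: |N(S)| = 3, |S| = 1

Subset S = {W1}
Neighbors N(S) = {J1, J2, J4}

|N(S)| = 3, |S| = 1
Hall's condition: |N(S)| ≥ |S| is satisfied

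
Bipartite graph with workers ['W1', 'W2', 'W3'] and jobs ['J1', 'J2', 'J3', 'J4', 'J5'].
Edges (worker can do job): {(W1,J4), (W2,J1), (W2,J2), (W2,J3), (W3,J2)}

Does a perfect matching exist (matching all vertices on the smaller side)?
Yes, perfect matching exists (size 3)

Perfect matching: {(W1,J4), (W2,J3), (W3,J2)}
All 3 vertices on the smaller side are matched.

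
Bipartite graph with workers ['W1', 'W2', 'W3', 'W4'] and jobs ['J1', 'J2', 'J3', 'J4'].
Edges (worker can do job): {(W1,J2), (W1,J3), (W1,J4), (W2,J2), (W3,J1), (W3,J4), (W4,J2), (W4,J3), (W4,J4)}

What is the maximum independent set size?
Maximum independent set = 4

By König's theorem:
- Min vertex cover = Max matching = 4
- Max independent set = Total vertices - Min vertex cover
- Max independent set = 8 - 4 = 4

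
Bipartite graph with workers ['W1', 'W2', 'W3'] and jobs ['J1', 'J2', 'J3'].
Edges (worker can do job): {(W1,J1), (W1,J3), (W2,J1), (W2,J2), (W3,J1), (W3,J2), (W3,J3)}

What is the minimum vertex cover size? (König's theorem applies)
Minimum vertex cover size = 3

By König's theorem: in bipartite graphs,
min vertex cover = max matching = 3

Maximum matching has size 3, so minimum vertex cover also has size 3.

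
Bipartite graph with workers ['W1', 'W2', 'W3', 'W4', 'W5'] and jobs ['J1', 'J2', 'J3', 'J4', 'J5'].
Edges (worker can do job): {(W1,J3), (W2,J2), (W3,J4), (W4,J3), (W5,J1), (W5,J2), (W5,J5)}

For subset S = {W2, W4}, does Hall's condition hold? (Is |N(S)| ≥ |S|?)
Yes: |N(S)| = 2, |S| = 2

Subset S = {W2, W4}
Neighbors N(S) = {J2, J3}

|N(S)| = 2, |S| = 2
Hall's condition: |N(S)| ≥ |S| is satisfied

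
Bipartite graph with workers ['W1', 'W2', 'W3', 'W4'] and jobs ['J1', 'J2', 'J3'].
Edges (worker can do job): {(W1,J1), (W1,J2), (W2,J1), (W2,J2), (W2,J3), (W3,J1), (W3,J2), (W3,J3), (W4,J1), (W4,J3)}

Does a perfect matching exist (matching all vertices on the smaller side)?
Yes, perfect matching exists (size 3)

Perfect matching: {(W1,J1), (W3,J2), (W4,J3)}
All 3 vertices on the smaller side are matched.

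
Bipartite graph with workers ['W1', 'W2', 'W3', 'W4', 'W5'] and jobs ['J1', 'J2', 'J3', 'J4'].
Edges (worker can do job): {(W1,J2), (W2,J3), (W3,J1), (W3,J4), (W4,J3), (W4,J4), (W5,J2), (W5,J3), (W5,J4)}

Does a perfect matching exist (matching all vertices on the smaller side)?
Yes, perfect matching exists (size 4)

Perfect matching: {(W1,J2), (W3,J1), (W4,J3), (W5,J4)}
All 4 vertices on the smaller side are matched.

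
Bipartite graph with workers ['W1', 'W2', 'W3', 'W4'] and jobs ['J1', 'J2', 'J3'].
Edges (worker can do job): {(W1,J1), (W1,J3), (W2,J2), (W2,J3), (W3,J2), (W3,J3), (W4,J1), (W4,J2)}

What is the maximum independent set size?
Maximum independent set = 4

By König's theorem:
- Min vertex cover = Max matching = 3
- Max independent set = Total vertices - Min vertex cover
- Max independent set = 7 - 3 = 4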